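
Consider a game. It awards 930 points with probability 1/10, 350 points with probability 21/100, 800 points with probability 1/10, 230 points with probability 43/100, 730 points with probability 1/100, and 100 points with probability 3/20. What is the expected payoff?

EV = 1/10 × 930 + 21/100 × 350 + 1/10 × 800 + 43/100 × 230 + 1/100 × 730 + 3/20 × 100 = 93 + 73.5 + 80 + 98.9 + 7.3 + 15 = 367.7

367.7 points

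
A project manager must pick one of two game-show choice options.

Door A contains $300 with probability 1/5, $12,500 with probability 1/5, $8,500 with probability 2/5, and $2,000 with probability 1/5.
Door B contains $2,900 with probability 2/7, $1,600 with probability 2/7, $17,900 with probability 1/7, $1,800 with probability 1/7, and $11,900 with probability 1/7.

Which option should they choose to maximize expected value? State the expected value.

Door A ($6,360)

Door A = 1/5 × 300 + 1/5 × 12500 + 2/5 × 8500 + 1/5 × 2000 = 60 + 2500 + 3400 + 400 = 6360
Door B = 2/7 × 2900 + 2/7 × 1600 + 1/7 × 17900 + 1/7 × 1800 + 1/7 × 11900 = 828.5714 + 457.1429 + 2557.1429 + 257.1429 + 1700 = 5800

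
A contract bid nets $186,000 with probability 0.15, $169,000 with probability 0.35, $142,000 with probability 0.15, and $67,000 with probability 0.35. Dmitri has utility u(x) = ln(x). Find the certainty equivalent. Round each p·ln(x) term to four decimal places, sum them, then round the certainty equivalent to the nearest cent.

E[u] = 0.15·ln(186000) + 0.35·ln(169000) + 0.15·ln(142000) + 0.35·ln(67000) = 1.8200 + 4.2132 + 1.7795 + 3.8894 = 11.7021
CE = e^11.7021 ≈ 120825.18

$120,825.18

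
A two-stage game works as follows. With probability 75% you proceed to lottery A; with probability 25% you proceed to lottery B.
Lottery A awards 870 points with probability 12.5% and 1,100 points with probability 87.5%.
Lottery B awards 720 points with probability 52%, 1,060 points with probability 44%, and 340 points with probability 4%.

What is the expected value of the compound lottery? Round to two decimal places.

EV(A) = 0.125 × 870 + 0.875 × 1100 = 108.75 + 962.5 = 1071.25
EV(B) = 0.52 × 720 + 0.44 × 1060 + 0.04 × 340 = 374.4 + 466.4 + 13.6 = 854.4
Overall = 0.75 × 1071.25 + 0.25 × 854.4 = 803.4375 + 213.6 = 1017.0375

1017.04 points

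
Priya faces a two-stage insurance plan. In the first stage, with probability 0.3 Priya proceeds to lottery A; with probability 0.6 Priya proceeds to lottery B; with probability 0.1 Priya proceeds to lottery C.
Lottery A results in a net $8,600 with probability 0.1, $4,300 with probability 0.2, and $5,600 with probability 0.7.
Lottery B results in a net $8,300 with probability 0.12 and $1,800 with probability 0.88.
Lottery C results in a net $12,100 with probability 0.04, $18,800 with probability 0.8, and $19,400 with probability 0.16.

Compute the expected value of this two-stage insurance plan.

EV(A) = 0.1 × 8600 + 0.2 × 4300 + 0.7 × 5600 = 860 + 860 + 3920 = 5640
EV(B) = 0.12 × 8300 + 0.88 × 1800 = 996 + 1584 = 2580
EV(C) = 0.04 × 12100 + 0.8 × 18800 + 0.16 × 19400 = 484 + 15040 + 3104 = 18628
Overall = 0.3 × 5640 + 0.6 × 2580 + 0.1 × 18628 = 1692 + 1548 + 1862.8 = 5102.8

$5,102.80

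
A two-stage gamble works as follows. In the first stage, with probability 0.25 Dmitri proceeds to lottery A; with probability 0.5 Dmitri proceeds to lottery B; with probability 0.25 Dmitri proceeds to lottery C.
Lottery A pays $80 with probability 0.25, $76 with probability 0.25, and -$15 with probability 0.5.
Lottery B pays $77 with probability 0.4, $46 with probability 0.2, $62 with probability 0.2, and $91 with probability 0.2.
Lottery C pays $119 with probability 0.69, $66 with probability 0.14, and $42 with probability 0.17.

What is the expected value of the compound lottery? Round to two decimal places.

$67.80

EV(A) = 0.25 × 80 + 0.25 × 76 + 0.5 × (-15) = 20 + 19 − 7.5 = 31.5
EV(B) = 0.4 × 77 + 0.2 × 46 + 0.2 × 62 + 0.2 × 91 = 30.8 + 9.2 + 12.4 + 18.2 = 70.6
EV(C) = 0.69 × 119 + 0.14 × 66 + 0.17 × 42 = 82.11 + 9.24 + 7.14 = 98.49
Overall = 0.25 × 31.5 + 0.5 × 70.6 + 0.25 × 98.49 = 7.875 + 35.3 + 24.6225 = 67.7975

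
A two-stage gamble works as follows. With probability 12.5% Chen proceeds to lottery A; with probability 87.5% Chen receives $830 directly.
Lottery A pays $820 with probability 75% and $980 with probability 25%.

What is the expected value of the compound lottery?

EV(A) = 0.75 × 820 + 0.25 × 980 = 615 + 245 = 860
Branch B: 830 (certain)
Overall = 0.125 × 860 + 0.875 × 830 = 107.5 + 726.25 = 833.75

$833.75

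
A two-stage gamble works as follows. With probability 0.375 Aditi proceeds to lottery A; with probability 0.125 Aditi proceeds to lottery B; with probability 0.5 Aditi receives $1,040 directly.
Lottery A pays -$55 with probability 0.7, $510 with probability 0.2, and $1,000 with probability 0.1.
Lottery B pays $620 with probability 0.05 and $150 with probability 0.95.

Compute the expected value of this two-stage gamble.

$603

EV(A) = 0.7 × (-55) + 0.2 × 510 + 0.1 × 1000 = -38.5 + 102 + 100 = 163.5
EV(B) = 0.05 × 620 + 0.95 × 150 = 31 + 142.5 = 173.5
Branch C: 1040 (certain)
Overall = 0.375 × 163.5 + 0.125 × 173.5 + 0.5 × 1040 = 61.3125 + 21.6875 + 520 = 603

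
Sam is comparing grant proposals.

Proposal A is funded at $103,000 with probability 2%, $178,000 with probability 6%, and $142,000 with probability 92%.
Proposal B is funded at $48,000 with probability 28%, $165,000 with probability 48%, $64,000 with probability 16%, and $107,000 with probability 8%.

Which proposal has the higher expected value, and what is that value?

Proposal A = 0.02 × 103000 + 0.06 × 178000 + 0.92 × 142000 = 2060 + 10680 + 130640 = 143380
Proposal B = 0.28 × 48000 + 0.48 × 165000 + 0.16 × 64000 + 0.08 × 107000 = 13440 + 79200 + 10240 + 8560 = 111440

Proposal A ($143,380)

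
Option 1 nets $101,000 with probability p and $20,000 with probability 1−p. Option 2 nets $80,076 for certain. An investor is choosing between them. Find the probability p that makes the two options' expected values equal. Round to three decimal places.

p = 0.742

p·101000 + (1−p)·20000 = 80076
81000p + 20000 = 80076
p = (80076 − 20000) / 81000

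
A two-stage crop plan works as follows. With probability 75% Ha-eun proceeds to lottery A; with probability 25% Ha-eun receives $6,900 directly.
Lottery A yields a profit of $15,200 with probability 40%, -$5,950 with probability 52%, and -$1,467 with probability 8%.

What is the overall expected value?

$3,876.48

EV(A) = 0.4 × 15200 + 0.52 × (-5950) + 0.08 × (-1467) = 6080 − 3094 − 117.36 = 2868.64
Branch B: 6900 (certain)
Overall = 0.75 × 2868.64 + 0.25 × 6900 = 2151.48 + 1725 = 3876.48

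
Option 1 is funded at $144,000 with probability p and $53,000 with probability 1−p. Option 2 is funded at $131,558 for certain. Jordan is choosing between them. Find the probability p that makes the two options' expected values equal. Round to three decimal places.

p = 0.863

p·144000 + (1−p)·53000 = 131558
91000p + 53000 = 131558
p = (131558 − 53000) / 91000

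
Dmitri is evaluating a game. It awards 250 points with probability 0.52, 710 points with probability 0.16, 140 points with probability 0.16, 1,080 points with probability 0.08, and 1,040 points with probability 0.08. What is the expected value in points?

435.6 points

EV = 0.52 × 250 + 0.16 × 710 + 0.16 × 140 + 0.08 × 1080 + 0.08 × 1040 = 130 + 113.6 + 22.4 + 86.4 + 83.2 = 435.6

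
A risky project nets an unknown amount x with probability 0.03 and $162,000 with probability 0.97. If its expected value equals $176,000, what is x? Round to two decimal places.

x = $628,666.67

0.03·x + 0.97·162000 = 176000
0.03·x = 176000 − 157140 = 18860
x = 18860 / 0.03 = 628666.6667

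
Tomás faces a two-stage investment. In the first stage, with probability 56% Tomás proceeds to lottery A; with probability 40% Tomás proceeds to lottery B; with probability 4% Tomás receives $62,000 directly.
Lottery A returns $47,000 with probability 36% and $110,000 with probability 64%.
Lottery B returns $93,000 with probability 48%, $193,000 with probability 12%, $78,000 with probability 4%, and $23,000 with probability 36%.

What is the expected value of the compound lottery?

$83,059.20

EV(A) = 0.36 × 47000 + 0.64 × 110000 = 16920 + 70400 = 87320
EV(B) = 0.48 × 93000 + 0.12 × 193000 + 0.04 × 78000 + 0.36 × 23000 = 44640 + 23160 + 3120 + 8280 = 79200
Branch C: 62000 (certain)
Overall = 0.56 × 87320 + 0.4 × 79200 + 0.04 × 62000 = 48899.2 + 31680 + 2480 = 83059.2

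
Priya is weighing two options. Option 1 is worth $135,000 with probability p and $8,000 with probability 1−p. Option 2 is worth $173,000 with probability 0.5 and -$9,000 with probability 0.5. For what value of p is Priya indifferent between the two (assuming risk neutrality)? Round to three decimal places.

p = 0.583

EV(Option 2) = 0.5 × 173000 + 0.5 × (-9000) = 86500 − 4500 = 82000
p·135000 + (1−p)·8000 = 82000
127000p + 8000 = 82000
p = (82000 − 8000) / 127000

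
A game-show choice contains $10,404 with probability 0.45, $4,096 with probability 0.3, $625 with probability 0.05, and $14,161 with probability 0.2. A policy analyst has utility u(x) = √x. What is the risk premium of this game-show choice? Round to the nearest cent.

$647.03

E[u] = 0.45·√10404 + 0.3·√4096 + 0.05·√625 + 0.2·√14161 = 0.45·102 + 0.3·64 + 0.05·25 + 0.2·119 = 90.15
CE = (90.15)² = 8127.0225
Risk premium = EV − CE = 8774.05 − 8127.0225 = 647.0275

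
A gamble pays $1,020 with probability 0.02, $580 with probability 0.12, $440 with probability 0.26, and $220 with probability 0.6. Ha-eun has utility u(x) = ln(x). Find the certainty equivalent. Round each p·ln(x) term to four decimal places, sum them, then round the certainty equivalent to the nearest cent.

E[u] = 0.02·ln(1020) + 0.12·ln(580) + 0.26·ln(440) + 0.6·ln(220) = 0.1386 + 0.7636 + 1.5826 + 3.2362 = 5.7210
CE = e^5.7210 ≈ 305.21

$305.21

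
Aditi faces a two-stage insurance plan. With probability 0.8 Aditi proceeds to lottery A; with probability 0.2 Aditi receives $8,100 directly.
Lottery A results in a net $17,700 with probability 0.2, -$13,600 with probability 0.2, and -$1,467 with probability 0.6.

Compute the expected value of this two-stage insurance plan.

EV(A) = 0.2 × 17700 + 0.2 × (-13600) + 0.6 × (-1467) = 3540 − 2720 − 880.2 = -60.2
Branch B: 8100 (certain)
Overall = 0.8 × (-60.2) + 0.2 × 8100 = -48.16 + 1620 = 1571.84

$1,571.84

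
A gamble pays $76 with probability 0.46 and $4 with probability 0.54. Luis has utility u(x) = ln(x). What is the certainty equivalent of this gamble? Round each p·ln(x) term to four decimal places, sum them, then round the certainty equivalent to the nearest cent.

E[u] = 0.46·ln(76) + 0.54·ln(4) = 1.9921 + 0.7486 = 2.7407
CE = e^2.7407 ≈ 15.50

$15.50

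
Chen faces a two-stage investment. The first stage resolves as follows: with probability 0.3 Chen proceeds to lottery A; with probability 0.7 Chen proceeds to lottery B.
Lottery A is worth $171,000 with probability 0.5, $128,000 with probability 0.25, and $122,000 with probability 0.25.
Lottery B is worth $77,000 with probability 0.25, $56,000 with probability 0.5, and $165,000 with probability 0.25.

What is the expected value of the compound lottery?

$106,350

EV(A) = 0.5 × 171000 + 0.25 × 128000 + 0.25 × 122000 = 85500 + 32000 + 30500 = 148000
EV(B) = 0.25 × 77000 + 0.5 × 56000 + 0.25 × 165000 = 19250 + 28000 + 41250 = 88500
Overall = 0.3 × 148000 + 0.7 × 88500 = 44400 + 61950 = 106350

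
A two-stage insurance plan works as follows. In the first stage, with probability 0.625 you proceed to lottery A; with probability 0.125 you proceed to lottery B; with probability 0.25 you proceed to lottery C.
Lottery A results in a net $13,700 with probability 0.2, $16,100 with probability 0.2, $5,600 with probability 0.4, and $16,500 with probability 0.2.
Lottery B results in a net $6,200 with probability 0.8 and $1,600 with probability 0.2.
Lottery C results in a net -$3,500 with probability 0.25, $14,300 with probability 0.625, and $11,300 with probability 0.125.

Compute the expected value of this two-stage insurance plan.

$10,216.25

EV(A) = 0.2 × 13700 + 0.2 × 16100 + 0.4 × 5600 + 0.2 × 16500 = 2740 + 3220 + 2240 + 3300 = 11500
EV(B) = 0.8 × 6200 + 0.2 × 1600 = 4960 + 320 = 5280
EV(C) = 0.25 × (-3500) + 0.625 × 14300 + 0.125 × 11300 = -875 + 8937.5 + 1412.5 = 9475
Overall = 0.625 × 11500 + 0.125 × 5280 + 0.25 × 9475 = 7187.5 + 660 + 2368.75 = 10216.25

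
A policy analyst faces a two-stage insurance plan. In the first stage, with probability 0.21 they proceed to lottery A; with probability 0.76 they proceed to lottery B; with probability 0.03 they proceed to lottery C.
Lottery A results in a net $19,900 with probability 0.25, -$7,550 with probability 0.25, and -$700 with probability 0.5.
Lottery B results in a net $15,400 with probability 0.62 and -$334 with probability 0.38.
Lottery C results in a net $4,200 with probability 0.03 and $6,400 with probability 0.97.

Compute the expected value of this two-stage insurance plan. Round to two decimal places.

EV(A) = 0.25 × 19900 + 0.25 × (-7550) + 0.5 × (-700) = 4975 − 1887.5 − 350 = 2737.5
EV(B) = 0.62 × 15400 + 0.38 × (-334) = 9548 − 126.92 = 9421.08
EV(C) = 0.03 × 4200 + 0.97 × 6400 = 126 + 6208 = 6334
Overall = 0.21 × 2737.5 + 0.76 × 9421.08 + 0.03 × 6334 = 574.875 + 7160.0208 + 190.02 = 7924.9158

$7,924.92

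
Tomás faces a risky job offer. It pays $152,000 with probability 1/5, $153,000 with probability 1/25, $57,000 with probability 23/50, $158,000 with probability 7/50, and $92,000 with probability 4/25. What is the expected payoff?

$99,580

EV = 1/5 × 152000 + 1/25 × 153000 + 23/50 × 57000 + 7/50 × 158000 + 4/25 × 92000 = 30400 + 6120 + 26220 + 22120 + 14720 = 99580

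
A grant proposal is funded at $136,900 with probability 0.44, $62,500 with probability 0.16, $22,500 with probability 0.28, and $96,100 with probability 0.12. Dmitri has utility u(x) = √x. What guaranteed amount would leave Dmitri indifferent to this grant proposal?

$79,524

E[u] = 0.44·√136900 + 0.16·√62500 + 0.28·√22500 + 0.12·√96100 = 0.44·370 + 0.16·250 + 0.28·150 + 0.12·310 = 282
CE = (282)² = 79524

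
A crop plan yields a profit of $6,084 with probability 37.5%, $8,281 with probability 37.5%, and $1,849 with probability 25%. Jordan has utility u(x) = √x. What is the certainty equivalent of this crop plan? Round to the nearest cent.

E[u] = 0.375·√6084 + 0.375·√8281 + 0.25·√1849 = 0.375·78 + 0.375·91 + 0.25·43 = 74.125
CE = (74.125)² = 5494.515625

$5,494.52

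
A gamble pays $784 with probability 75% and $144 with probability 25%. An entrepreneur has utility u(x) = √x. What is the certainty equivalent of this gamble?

E[u] = 0.75·√784 + 0.25·√144 = 0.75·28 + 0.25·12 = 24
CE = (24)² = 576

$576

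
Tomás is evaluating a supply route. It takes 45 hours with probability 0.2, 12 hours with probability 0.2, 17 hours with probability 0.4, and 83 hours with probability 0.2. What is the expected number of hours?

34.8 hours

EV = 0.2 × 45 + 0.2 × 12 + 0.4 × 17 + 0.2 × 83 = 9 + 2.4 + 6.8 + 16.6 = 34.8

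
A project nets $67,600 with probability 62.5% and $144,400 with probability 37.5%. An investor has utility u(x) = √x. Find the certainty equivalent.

$93,025

E[u] = 0.625·√67600 + 0.375·√144400 = 0.625·260 + 0.375·380 = 305
CE = (305)² = 93025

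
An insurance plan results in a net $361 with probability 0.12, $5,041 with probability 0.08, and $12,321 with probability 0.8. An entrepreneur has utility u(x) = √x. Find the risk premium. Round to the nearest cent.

E[u] = 0.12·√361 + 0.08·√5041 + 0.8·√12321 = 0.12·19 + 0.08·71 + 0.8·111 = 96.76
CE = (96.76)² = 9362.4976
Risk premium = EV − CE = 10303.4 − 9362.4976 = 940.9024

$940.90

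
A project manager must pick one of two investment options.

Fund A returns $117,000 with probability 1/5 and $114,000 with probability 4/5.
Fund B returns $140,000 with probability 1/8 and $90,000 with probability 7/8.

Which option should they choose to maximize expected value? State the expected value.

Fund A ($114,600)

Fund A = 1/5 × 117000 + 4/5 × 114000 = 23400 + 91200 = 114600
Fund B = 1/8 × 140000 + 7/8 × 90000 = 17500 + 78750 = 96250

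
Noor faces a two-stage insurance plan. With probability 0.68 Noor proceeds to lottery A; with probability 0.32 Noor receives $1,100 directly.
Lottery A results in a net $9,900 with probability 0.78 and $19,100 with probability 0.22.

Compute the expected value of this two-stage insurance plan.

$8,460.32

EV(A) = 0.78 × 9900 + 0.22 × 19100 = 7722 + 4202 = 11924
Branch B: 1100 (certain)
Overall = 0.68 × 11924 + 0.32 × 1100 = 8108.32 + 352 = 8460.32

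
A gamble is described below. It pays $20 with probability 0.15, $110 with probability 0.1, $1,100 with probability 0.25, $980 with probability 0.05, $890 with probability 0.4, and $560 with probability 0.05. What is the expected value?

EV = 0.15 × 20 + 0.1 × 110 + 0.25 × 1100 + 0.05 × 980 + 0.4 × 890 + 0.05 × 560 = 3 + 11 + 275 + 49 + 356 + 28 = 722

$722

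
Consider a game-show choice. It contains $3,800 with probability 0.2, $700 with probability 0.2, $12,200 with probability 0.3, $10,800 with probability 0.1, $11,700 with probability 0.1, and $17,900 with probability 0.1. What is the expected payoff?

$8,600

EV = 0.2 × 3800 + 0.2 × 700 + 0.3 × 12200 + 0.1 × 10800 + 0.1 × 11700 + 0.1 × 17900 = 760 + 140 + 3660 + 1080 + 1170 + 1790 = 8600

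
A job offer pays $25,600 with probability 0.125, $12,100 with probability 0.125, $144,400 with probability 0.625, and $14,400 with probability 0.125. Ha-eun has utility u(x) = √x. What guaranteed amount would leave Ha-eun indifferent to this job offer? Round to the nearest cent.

$81,939.06

E[u] = 0.125·√25600 + 0.125·√12100 + 0.625·√144400 + 0.125·√14400 = 0.125·160 + 0.125·110 + 0.625·380 + 0.125·120 = 286.25
CE = (286.25)² = 81939.0625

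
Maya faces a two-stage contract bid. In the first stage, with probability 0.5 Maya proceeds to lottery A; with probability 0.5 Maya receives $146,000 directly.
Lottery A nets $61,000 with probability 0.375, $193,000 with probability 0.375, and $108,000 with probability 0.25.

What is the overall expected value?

$134,125

EV(A) = 0.375 × 61000 + 0.375 × 193000 + 0.25 × 108000 = 22875 + 72375 + 27000 = 122250
Branch B: 146000 (certain)
Overall = 0.5 × 122250 + 0.5 × 146000 = 61125 + 73000 = 134125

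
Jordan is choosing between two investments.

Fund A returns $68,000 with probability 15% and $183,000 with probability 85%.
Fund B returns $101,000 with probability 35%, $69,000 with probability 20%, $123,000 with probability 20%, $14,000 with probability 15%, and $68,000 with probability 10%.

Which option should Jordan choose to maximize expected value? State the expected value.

Fund A ($165,750)

Fund A = 0.15 × 68000 + 0.85 × 183000 = 10200 + 155550 = 165750
Fund B = 0.35 × 101000 + 0.2 × 69000 + 0.2 × 123000 + 0.15 × 14000 + 0.1 × 68000 = 35350 + 13800 + 24600 + 2100 + 6800 = 82650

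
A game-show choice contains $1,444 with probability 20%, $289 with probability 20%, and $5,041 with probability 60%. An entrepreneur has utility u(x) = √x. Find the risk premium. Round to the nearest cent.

E[u] = 0.2·√1444 + 0.2·√289 + 0.6·√5041 = 0.2·38 + 0.2·17 + 0.6·71 = 53.6
CE = (53.6)² = 2872.96
Risk premium = EV − CE = 3371.2 − 2872.96 = 498.24

$498.24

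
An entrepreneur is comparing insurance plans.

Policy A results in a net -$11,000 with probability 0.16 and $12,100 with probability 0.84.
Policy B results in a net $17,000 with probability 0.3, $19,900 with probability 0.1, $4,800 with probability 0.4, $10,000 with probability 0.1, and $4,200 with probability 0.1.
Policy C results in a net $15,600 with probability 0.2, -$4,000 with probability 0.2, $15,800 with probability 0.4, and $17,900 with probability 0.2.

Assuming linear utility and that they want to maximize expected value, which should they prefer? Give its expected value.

Policy A = 0.16 × (-11000) + 0.84 × 12100 = -1760 + 10164 = 8404
Policy B = 0.3 × 17000 + 0.1 × 19900 + 0.4 × 4800 + 0.1 × 10000 + 0.1 × 4200 = 5100 + 1990 + 1920 + 1000 + 420 = 10430
Policy C = 0.2 × 15600 + 0.2 × (-4000) + 0.4 × 15800 + 0.2 × 17900 = 3120 − 800 + 6320 + 3580 = 12220

Policy C ($12,220)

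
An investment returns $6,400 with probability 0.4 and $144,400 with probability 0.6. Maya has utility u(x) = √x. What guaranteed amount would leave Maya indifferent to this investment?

$67,600

E[u] = 0.4·√6400 + 0.6·√144400 = 0.4·80 + 0.6·380 = 260
CE = (260)² = 67600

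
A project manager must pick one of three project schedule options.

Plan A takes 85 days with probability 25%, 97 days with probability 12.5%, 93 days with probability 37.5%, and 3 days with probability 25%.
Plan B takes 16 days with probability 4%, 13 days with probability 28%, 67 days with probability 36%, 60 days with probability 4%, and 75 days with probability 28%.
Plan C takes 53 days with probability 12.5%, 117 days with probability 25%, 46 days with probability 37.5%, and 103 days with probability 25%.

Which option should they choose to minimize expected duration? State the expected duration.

Plan A = 0.25 × 85 + 0.125 × 97 + 0.375 × 93 + 0.25 × 3 = 21.25 + 12.125 + 34.875 + 0.75 = 69
Plan B = 0.04 × 16 + 0.28 × 13 + 0.36 × 67 + 0.04 × 60 + 0.28 × 75 = 0.64 + 3.64 + 24.12 + 2.4 + 21 = 51.8
Plan C = 0.125 × 53 + 0.25 × 117 + 0.375 × 46 + 0.25 × 103 = 6.625 + 29.25 + 17.25 + 25.75 = 78.875

Plan B (51.8 days)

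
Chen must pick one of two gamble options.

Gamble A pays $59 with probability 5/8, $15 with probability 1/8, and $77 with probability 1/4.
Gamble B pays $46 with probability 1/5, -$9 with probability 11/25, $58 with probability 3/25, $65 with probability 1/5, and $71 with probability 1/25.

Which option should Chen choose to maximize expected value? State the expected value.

Gamble A = 5/8 × 59 + 1/8 × 15 + 1/4 × 77 = 36.875 + 1.875 + 19.25 = 58
Gamble B = 1/5 × 46 + 11/25 × (-9) + 3/25 × 58 + 1/5 × 65 + 1/25 × 71 = 9.2 − 3.96 + 6.96 + 13 + 2.84 = 28.04

Gamble A ($58)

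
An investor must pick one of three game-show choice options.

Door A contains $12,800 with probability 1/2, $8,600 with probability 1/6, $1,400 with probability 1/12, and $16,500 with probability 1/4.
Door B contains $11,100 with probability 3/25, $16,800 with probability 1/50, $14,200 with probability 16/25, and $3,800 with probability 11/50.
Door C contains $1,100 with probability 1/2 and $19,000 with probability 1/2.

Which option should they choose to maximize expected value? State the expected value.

Door A = 1/2 × 12800 + 1/6 × 8600 + 1/12 × 1400 + 1/4 × 16500 = 6400 + 1433.3333 + 116.6667 + 4125 = 12075
Door B = 3/25 × 11100 + 1/50 × 16800 + 16/25 × 14200 + 11/50 × 3800 = 1332 + 336 + 9088 + 836 = 11592
Door C = 1/2 × 1100 + 1/2 × 19000 = 550 + 9500 = 10050

Door A ($12,075)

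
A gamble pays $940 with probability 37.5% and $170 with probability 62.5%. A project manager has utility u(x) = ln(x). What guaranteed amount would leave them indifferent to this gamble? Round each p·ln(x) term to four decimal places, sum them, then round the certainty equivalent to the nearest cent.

$322.82

E[u] = 0.375·ln(940) + 0.625·ln(170) = 2.5672 + 3.2099 = 5.7771
CE = e^5.7771 ≈ 322.82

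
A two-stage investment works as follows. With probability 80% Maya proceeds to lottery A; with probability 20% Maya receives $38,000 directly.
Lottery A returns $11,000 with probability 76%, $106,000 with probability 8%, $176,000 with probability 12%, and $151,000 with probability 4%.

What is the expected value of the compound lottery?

EV(A) = 0.76 × 11000 + 0.08 × 106000 + 0.12 × 176000 + 0.04 × 151000 = 8360 + 8480 + 21120 + 6040 = 44000
Branch B: 38000 (certain)
Overall = 0.8 × 44000 + 0.2 × 38000 = 35200 + 7600 = 42800

$42,800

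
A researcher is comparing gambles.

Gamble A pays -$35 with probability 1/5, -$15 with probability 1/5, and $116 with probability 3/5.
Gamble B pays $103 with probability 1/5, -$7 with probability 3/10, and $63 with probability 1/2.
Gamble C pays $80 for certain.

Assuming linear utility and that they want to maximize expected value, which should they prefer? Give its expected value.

Gamble A = 1/5 × (-35) + 1/5 × (-15) + 3/5 × 116 = -7 − 3 + 69.6 = 59.6
Gamble B = 1/5 × 103 + 3/10 × (-7) + 1/2 × 63 = 20.6 − 2.1 + 31.5 = 50
Gamble C: 80 (certain)

Gamble C ($80)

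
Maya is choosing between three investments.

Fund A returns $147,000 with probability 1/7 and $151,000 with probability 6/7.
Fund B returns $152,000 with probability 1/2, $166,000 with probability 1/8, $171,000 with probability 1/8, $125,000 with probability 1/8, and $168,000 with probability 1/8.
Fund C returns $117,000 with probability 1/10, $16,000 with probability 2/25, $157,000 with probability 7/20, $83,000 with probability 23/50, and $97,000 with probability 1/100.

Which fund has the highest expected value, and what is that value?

Fund B ($154,750)

Fund A = 1/7 × 147000 + 6/7 × 151000 = 21000 + 129428.5714 = 150428.5714
Fund B = 1/2 × 152000 + 1/8 × 166000 + 1/8 × 171000 + 1/8 × 125000 + 1/8 × 168000 = 76000 + 20750 + 21375 + 15625 + 21000 = 154750
Fund C = 1/10 × 117000 + 2/25 × 16000 + 7/20 × 157000 + 23/50 × 83000 + 1/100 × 97000 = 11700 + 1280 + 54950 + 38180 + 970 = 107080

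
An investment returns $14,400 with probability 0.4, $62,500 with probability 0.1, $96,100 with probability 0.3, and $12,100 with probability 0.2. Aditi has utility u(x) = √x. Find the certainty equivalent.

$35,344

E[u] = 0.4·√14400 + 0.1·√62500 + 0.3·√96100 + 0.2·√12100 = 0.4·120 + 0.1·250 + 0.3·310 + 0.2·110 = 188
CE = (188)² = 35344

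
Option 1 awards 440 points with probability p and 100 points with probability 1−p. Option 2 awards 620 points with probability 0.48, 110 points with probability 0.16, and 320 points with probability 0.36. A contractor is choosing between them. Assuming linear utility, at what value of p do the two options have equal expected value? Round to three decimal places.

p = 0.972

EV(Option 2) = 0.48 × 620 + 0.16 × 110 + 0.36 × 320 = 297.6 + 17.6 + 115.2 = 430.4
p·440 + (1−p)·100 = 430.4
340p + 100 = 430.4
p = (430.4 − 100) / 340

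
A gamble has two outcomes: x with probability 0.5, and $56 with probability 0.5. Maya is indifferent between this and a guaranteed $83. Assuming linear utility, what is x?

0.5·x + 0.5·56 = 83
0.5·x = 83 − 28 = 55
x = 55 / 0.5 = 110

x = $110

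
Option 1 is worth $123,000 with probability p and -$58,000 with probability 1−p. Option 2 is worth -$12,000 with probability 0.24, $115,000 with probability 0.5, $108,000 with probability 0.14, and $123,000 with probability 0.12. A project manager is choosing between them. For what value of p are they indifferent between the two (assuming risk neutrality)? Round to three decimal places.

p = 0.787

EV(Option 2) = 0.24 × (-12000) + 0.5 × 115000 + 0.14 × 108000 + 0.12 × 123000 = -2880 + 57500 + 15120 + 14760 = 84500
p·123000 + (1−p)·(-58000) = 84500
181000p − 58000 = 84500
p = (84500 + 58000) / 181000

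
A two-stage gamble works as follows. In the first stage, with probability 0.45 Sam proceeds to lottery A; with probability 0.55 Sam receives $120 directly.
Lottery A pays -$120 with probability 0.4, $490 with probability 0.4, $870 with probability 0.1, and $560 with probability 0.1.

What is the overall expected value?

$196.95

EV(A) = 0.4 × (-120) + 0.4 × 490 + 0.1 × 870 + 0.1 × 560 = -48 + 196 + 87 + 56 = 291
Branch B: 120 (certain)
Overall = 0.45 × 291 + 0.55 × 120 = 130.95 + 66 = 196.95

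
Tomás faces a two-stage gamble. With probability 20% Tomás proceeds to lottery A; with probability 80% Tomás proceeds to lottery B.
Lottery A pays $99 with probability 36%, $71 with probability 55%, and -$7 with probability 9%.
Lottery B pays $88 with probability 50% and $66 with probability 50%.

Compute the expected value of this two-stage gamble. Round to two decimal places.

$76.41

EV(A) = 0.36 × 99 + 0.55 × 71 + 0.09 × (-7) = 35.64 + 39.05 − 0.63 = 74.06
EV(B) = 0.5 × 88 + 0.5 × 66 = 44 + 33 = 77
Overall = 0.2 × 74.06 + 0.8 × 77 = 14.812 + 61.6 = 76.412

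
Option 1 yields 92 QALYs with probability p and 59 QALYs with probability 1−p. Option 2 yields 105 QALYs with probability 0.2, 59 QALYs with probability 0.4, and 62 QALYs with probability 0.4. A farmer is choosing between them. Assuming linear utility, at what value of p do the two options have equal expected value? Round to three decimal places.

EV(Option 2) = 0.2 × 105 + 0.4 × 59 + 0.4 × 62 = 21 + 23.6 + 24.8 = 69.4
p·92 + (1−p)·59 = 69.4
33p + 59 = 69.4
p = (69.4 − 59) / 33

p = 0.315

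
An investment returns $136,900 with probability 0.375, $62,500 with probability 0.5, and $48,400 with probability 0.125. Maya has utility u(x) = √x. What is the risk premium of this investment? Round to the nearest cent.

$3,810.94

E[u] = 0.375·√136900 + 0.5·√62500 + 0.125·√48400 = 0.375·370 + 0.5·250 + 0.125·220 = 291.25
CE = (291.25)² = 84826.5625
Risk premium = EV − CE = 88637.5 − 84826.5625 = 3810.9375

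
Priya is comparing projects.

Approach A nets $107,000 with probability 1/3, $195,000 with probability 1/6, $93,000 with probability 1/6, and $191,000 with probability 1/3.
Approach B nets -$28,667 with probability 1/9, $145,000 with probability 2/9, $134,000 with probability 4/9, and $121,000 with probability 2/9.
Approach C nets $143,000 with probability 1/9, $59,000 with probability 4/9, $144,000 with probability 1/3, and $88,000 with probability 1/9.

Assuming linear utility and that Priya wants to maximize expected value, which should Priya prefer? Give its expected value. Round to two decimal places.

Approach A = 1/3 × 107000 + 1/6 × 195000 + 1/6 × 93000 + 1/3 × 191000 = 35666.6667 + 32500 + 15500 + 63666.6667 = 147333.3333
Approach B = 1/9 × (-28667) + 2/9 × 145000 + 4/9 × 134000 + 2/9 × 121000 = -3185.2222 + 32222.2222 + 59555.5556 + 26888.8889 = 115481.4444
Approach C = 1/9 × 143000 + 4/9 × 59000 + 1/3 × 144000 + 1/9 × 88000 = 15888.8889 + 26222.2222 + 48000 + 9777.7778 = 99888.8889

Approach A ($147,333.33)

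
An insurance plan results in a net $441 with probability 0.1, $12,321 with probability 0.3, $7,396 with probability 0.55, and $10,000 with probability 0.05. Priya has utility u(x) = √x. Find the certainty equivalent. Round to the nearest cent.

$7,691.29

E[u] = 0.1·√441 + 0.3·√12321 + 0.55·√7396 + 0.05·√10000 = 0.1·21 + 0.3·111 + 0.55·86 + 0.05·100 = 87.7
CE = (87.7)² = 7691.29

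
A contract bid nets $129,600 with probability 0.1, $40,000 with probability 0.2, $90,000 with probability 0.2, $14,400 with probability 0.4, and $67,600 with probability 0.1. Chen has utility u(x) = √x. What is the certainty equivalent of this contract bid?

E[u] = 0.1·√129600 + 0.2·√40000 + 0.2·√90000 + 0.4·√14400 + 0.1·√67600 = 0.1·360 + 0.2·200 + 0.2·300 + 0.4·120 + 0.1·260 = 210
CE = (210)² = 44100

$44,100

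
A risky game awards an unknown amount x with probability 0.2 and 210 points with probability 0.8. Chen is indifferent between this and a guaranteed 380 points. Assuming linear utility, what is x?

0.2·x + 0.8·210 = 380
0.2·x = 380 − 168 = 212
x = 212 / 0.2 = 1060

x = 1,060 points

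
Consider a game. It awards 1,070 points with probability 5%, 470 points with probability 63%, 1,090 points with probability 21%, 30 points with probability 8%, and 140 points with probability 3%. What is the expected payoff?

EV = 0.05 × 1070 + 0.63 × 470 + 0.21 × 1090 + 0.08 × 30 + 0.03 × 140 = 53.5 + 296.1 + 228.9 + 2.4 + 4.2 = 585.1

585.1 points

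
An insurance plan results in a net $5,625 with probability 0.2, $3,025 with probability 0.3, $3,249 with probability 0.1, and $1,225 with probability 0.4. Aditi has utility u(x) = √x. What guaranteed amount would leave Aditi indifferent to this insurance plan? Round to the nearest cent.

E[u] = 0.2·√5625 + 0.3·√3025 + 0.1·√3249 + 0.4·√1225 = 0.2·75 + 0.3·55 + 0.1·57 + 0.4·35 = 51.2
CE = (51.2)² = 2621.44

$2,621.44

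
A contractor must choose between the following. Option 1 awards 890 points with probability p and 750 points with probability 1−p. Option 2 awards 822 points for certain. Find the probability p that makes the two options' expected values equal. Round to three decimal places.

p = 0.514

p·890 + (1−p)·750 = 822
140p + 750 = 822
p = (822 − 750) / 140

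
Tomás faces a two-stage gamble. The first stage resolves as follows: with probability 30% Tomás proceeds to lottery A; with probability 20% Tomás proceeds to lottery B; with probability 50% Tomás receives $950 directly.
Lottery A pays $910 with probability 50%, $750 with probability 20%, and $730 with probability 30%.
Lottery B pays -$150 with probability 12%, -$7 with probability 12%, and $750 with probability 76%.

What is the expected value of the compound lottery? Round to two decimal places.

$832.43

EV(A) = 0.5 × 910 + 0.2 × 750 + 0.3 × 730 = 455 + 150 + 219 = 824
EV(B) = 0.12 × (-150) + 0.12 × (-7) + 0.76 × 750 = -18 − 0.84 + 570 = 551.16
Branch C: 950 (certain)
Overall = 0.3 × 824 + 0.2 × 551.16 + 0.5 × 950 = 247.2 + 110.232 + 475 = 832.432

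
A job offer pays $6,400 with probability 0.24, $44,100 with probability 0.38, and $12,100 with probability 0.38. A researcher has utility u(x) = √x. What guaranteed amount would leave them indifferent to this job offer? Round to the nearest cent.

$19,824.64

E[u] = 0.24·√6400 + 0.38·√44100 + 0.38·√12100 = 0.24·80 + 0.38·210 + 0.38·110 = 140.8
CE = (140.8)² = 19824.64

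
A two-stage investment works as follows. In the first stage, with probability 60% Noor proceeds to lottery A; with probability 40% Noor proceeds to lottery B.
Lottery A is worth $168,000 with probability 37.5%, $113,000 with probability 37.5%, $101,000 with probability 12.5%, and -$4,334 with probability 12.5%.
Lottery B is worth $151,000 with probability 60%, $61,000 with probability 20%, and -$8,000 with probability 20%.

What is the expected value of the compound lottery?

$110,954.95

EV(A) = 0.375 × 168000 + 0.375 × 113000 + 0.125 × 101000 + 0.125 × (-4334) = 63000 + 42375 + 12625 − 541.75 = 117458.25
EV(B) = 0.6 × 151000 + 0.2 × 61000 + 0.2 × (-8000) = 90600 + 12200 − 1600 = 101200
Overall = 0.6 × 117458.25 + 0.4 × 101200 = 70474.95 + 40480 = 110954.95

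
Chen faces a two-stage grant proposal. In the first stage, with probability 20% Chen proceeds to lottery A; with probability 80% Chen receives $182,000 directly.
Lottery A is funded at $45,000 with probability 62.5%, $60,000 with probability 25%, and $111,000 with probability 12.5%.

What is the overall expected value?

EV(A) = 0.625 × 45000 + 0.25 × 60000 + 0.125 × 111000 = 28125 + 15000 + 13875 = 57000
Branch B: 182000 (certain)
Overall = 0.2 × 57000 + 0.8 × 182000 = 11400 + 145600 = 157000

$157,000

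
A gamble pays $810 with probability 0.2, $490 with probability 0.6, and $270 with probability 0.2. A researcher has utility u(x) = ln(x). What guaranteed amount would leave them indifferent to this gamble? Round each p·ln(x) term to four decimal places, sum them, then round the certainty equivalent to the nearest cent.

$480.92

E[u] = 0.2·ln(810) + 0.6·ln(490) + 0.2·ln(270) = 1.3394 + 3.7166 + 1.1197 = 6.1757
CE = e^6.1757 ≈ 480.92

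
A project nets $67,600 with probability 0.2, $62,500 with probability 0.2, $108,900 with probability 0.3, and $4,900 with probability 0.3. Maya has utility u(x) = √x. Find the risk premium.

$10,876

E[u] = 0.2·√67600 + 0.2·√62500 + 0.3·√108900 + 0.3·√4900 = 0.2·260 + 0.2·250 + 0.3·330 + 0.3·70 = 222
CE = (222)² = 49284
Risk premium = EV − CE = 60160 − 49284 = 10876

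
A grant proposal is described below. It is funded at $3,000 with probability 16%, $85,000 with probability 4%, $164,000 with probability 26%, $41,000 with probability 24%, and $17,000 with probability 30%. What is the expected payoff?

EV = 0.16 × 3000 + 0.04 × 85000 + 0.26 × 164000 + 0.24 × 41000 + 0.3 × 17000 = 480 + 3400 + 42640 + 9840 + 5100 = 61460

$61,460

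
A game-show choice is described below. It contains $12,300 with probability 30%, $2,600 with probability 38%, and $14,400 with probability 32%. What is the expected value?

EV = 0.3 × 12300 + 0.38 × 2600 + 0.32 × 14400 = 3690 + 988 + 4608 = 9286

$9,286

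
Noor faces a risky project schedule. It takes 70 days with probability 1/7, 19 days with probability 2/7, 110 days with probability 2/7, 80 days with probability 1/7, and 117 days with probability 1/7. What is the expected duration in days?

EV = 1/7 × 70 + 2/7 × 19 + 2/7 × 110 + 1/7 × 80 + 1/7 × 117 = 10 + 5.4286 + 31.4286 + 11.4286 + 16.7143 = 75

75 days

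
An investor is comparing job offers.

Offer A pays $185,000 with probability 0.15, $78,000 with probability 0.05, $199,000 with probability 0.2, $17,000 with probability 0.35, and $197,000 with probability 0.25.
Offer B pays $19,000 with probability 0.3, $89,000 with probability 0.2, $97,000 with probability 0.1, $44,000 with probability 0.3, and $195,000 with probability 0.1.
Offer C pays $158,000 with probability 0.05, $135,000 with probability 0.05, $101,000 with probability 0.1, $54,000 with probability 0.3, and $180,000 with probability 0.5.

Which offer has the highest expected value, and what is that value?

Offer A = 0.15 × 185000 + 0.05 × 78000 + 0.2 × 199000 + 0.35 × 17000 + 0.25 × 197000 = 27750 + 3900 + 39800 + 5950 + 49250 = 126650
Offer B = 0.3 × 19000 + 0.2 × 89000 + 0.1 × 97000 + 0.3 × 44000 + 0.1 × 195000 = 5700 + 17800 + 9700 + 13200 + 19500 = 65900
Offer C = 0.05 × 158000 + 0.05 × 135000 + 0.1 × 101000 + 0.3 × 54000 + 0.5 × 180000 = 7900 + 6750 + 10100 + 16200 + 90000 = 130950

Offer C ($130,950)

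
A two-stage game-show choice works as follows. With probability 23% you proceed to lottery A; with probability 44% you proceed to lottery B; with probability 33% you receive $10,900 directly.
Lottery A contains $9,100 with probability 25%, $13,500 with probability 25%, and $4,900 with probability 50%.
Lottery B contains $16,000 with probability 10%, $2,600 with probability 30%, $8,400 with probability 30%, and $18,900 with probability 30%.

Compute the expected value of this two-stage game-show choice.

EV(A) = 0.25 × 9100 + 0.25 × 13500 + 0.5 × 4900 = 2275 + 3375 + 2450 = 8100
EV(B) = 0.1 × 16000 + 0.3 × 2600 + 0.3 × 8400 + 0.3 × 18900 = 1600 + 780 + 2520 + 5670 = 10570
Branch C: 10900 (certain)
Overall = 0.23 × 8100 + 0.44 × 10570 + 0.33 × 10900 = 1863 + 4650.8 + 3597 = 10110.8

$10,110.80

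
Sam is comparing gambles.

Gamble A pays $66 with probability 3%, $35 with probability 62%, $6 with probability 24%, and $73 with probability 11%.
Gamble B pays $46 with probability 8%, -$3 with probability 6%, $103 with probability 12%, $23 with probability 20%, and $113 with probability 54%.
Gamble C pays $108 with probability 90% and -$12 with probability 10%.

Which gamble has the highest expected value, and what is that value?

Gamble C ($96)

Gamble A = 0.03 × 66 + 0.62 × 35 + 0.24 × 6 + 0.11 × 73 = 1.98 + 21.7 + 1.44 + 8.03 = 33.15
Gamble B = 0.08 × 46 + 0.06 × (-3) + 0.12 × 103 + 0.2 × 23 + 0.54 × 113 = 3.68 − 0.18 + 12.36 + 4.6 + 61.02 = 81.48
Gamble C = 0.9 × 108 + 0.1 × (-12) = 97.2 − 1.2 = 96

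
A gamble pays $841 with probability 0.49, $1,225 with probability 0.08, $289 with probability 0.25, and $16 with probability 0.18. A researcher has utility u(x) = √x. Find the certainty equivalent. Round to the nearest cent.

$483.12

E[u] = 0.49·√841 + 0.08·√1225 + 0.25·√289 + 0.18·√16 = 0.49·29 + 0.08·35 + 0.25·17 + 0.18·4 = 21.98
CE = (21.98)² = 483.1204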